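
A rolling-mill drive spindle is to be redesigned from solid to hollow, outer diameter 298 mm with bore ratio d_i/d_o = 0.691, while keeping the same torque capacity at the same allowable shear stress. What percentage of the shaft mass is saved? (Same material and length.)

37.9 %

Equal τ_max and T ⇒ the solid shaft needs d_s³ = d_o³(1−k⁴), so d_s = 298·(1−0.691⁴)^(1/3) = 273.4 mm.
Area ratio A_h/A_s = d_o²(1−k²)/d_s² = (1−k²)/(1−k⁴)^(2/3) = 0.6209.
Mass saving = 1 − 0.6209 = 37.9 %.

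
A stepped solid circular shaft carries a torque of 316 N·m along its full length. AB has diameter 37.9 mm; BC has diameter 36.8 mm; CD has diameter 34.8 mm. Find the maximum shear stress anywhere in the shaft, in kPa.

38200 kPa

Under the same torque, τ_max = 16T/(πd³) is largest where d is smallest — segment CD (d = 34.8 mm).
τ_max = 16·316.0/(π·(0.0348)³) = 3.819×10^7 Pa.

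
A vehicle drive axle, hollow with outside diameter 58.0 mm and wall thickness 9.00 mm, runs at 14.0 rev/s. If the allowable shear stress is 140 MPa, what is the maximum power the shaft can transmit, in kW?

365 kW

J = π(d_o⁴ − d_i⁴)/32 = π(0.0580⁴ − 0.0400⁴)/32 = 8.597×10^-7 m⁴.
T_max = τ_allow·J/r = 1.40×10^8 × 8.597×10^-7 / 0.0290 = 4150 N·m.
ω = 2π·14.0 = 87.96 rad/s, so P_max = T_max·ω = 3.651×10^5 W.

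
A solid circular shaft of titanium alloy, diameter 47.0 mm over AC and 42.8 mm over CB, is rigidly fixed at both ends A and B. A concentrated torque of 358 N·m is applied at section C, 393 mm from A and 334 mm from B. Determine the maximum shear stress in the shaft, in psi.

Compatibility: T_A·a/J_AC = T_B·b/J_CB with T_A + T_B = T₀.
J_AC = 4.79×10^-7 m⁴, J_CB = 3.29×10^-7 m⁴, so T_A = T₀·(J_AC/a)/((J_AC/a)+(J_CB/b)) = 197.9 N·m, T_B = 160.1 N·m.
τ in each portion: τ_AC = 9.71×10^6 Pa, τ_CB = 1.04×10^7 Pa; maximum is in CB.
τ_max = T_CB·r/J = 160.1·0.0214/3.29×10^-7 = 1.040×10^7 Pa.

1510 psi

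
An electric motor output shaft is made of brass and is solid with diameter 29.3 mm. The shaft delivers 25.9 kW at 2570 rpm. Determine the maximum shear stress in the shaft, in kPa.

ω = 2π·2570/60 = 269.1 rad/s, so T = P/ω = 25.9×10³ / 269.1 = 96.24 N·m.
J = πd⁴/32 = π(0.0293)⁴/32 = 7.236×10^-8 m⁴.
τ_max = T·r/J = 96.24 × 0.0146 / 7.236×10^-8 = 1.949×10^7 Pa.

19500 kPa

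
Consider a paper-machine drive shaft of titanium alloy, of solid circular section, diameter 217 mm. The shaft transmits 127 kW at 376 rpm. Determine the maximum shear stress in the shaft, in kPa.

1610 kPa

ω = 2π·376/60 = 39.37 rad/s, so T = P/ω = 127×10³ / 39.37 = 3225 N·m.
J = πd⁴/32 = π(0.217)⁴/32 = 2.177×10^-4 m⁴.
τ_max = T·r/J = 3225 × 0.108 / 2.177×10^-4 = 1.608×10^6 Pa.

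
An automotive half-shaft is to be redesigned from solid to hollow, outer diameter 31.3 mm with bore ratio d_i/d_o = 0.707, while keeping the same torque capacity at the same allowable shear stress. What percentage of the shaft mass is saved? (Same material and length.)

39.4 %

Equal τ_max and T ⇒ the solid shaft needs d_s³ = d_o³(1−k⁴), so d_s = 31.3·(1−0.707⁴)^(1/3) = 28.44 mm.
Area ratio A_h/A_s = d_o²(1−k²)/d_s² = (1−k²)/(1−k⁴)^(2/3) = 0.6058.
Mass saving = 1 − 0.6058 = 39.4 %.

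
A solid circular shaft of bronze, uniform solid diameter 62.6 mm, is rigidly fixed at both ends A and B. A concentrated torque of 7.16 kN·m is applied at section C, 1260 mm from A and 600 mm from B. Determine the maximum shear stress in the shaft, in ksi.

With uniform GJ and both ends fixed, compatibility θ_AC = θ_CB gives T_A·a = T_B·b, together with T_A + T_B = T₀.
T_A = T₀·b/(a+b) = 7160·600/1860 = 2310 N·m; T_B = 4850 N·m.
τ in each portion: τ_AC = 4.80×10^7 Pa, τ_CB = 1.01×10^8 Pa; maximum is in CB.
τ_max = T_CB·r/J = 4850·0.0313/1.51×10^-6 = 1.007×10^8 Pa.

14.6 ksi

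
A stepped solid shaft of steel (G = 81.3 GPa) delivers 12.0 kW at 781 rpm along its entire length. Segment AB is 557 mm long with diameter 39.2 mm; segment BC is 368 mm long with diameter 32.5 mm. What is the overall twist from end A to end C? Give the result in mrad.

10.4 mrad

ω = 2π·781/60 = 81.79 rad/s, so T = P/ω = 12.0×10³ / 81.79 = 146.7 N·m.
J_AB = π(0.0392)⁴/32 = 2.32×10^-7 m⁴; J_BC = π(0.0325)⁴/32 = 1.10×10^-7 m⁴.
θ = (T/G)·Σ L_i/J_i = (146.7/81.3×10⁹)·(0.557/2.32×10^-7 + 0.368/1.10×10^-7) = 0.01040 rad.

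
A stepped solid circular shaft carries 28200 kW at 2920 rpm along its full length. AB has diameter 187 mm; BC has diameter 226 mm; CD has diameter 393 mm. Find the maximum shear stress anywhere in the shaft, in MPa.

71.8 MPa

ω = 2π·2920/60 = 305.8 rad/s, so T = P/ω = 28200×10³ / 305.8 = 92220 N·m.
Under the same torque, τ_max = 16T/(πd³) is largest where d is smallest — segment AB (d = 187 mm).
τ_max = 16·92220/(π·(0.187)³) = 7.183×10^7 Pa.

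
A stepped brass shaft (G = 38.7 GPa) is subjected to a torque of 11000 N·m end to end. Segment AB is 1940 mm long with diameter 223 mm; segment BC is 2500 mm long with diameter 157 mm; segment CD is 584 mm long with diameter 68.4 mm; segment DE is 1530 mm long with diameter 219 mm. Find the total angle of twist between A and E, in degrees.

J_AB = π(0.223)⁴/32 = 2.43×10^-4 m⁴; J_BC = π(0.157)⁴/32 = 5.96×10^-5 m⁴; J_CD = π(0.0684)⁴/32 = 2.15×10^-6 m⁴; J_DE = π(0.219)⁴/32 = 2.26×10^-4 m⁴.
θ = (T/G)·Σ L_i/J_i = (11000/38.7×10⁹)·(1.94/2.43×10^-4 + 2.50/5.96×10^-5 + 0.584/2.15×10^-6 + 1.53/2.26×10^-4) = 0.09336 rad.

5.35°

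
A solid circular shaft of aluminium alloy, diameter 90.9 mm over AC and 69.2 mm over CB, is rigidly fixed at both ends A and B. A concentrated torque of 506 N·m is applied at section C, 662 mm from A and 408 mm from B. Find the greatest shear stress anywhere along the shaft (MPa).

Compatibility: T_A·a/J_AC = T_B·b/J_CB with T_A + T_B = T₀.
J_AC = 6.70×10^-6 m⁴, J_CB = 2.25×10^-6 m⁴, so T_A = T₀·(J_AC/a)/((J_AC/a)+(J_CB/b)) = 327.5 N·m, T_B = 178.5 N·m.
τ in each portion: τ_AC = 2.22×10^6 Pa, τ_CB = 2.74×10^6 Pa; maximum is in CB.
τ_max = T_CB·r/J = 178.5·0.0346/2.25×10^-6 = 2.743×10^6 Pa.

2.74 MPa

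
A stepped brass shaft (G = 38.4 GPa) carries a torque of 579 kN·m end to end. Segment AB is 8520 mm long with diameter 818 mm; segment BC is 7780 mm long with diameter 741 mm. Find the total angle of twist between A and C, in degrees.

0.395°

J_AB = π(0.818)⁴/32 = 0.0440 m⁴; J_BC = π(0.741)⁴/32 = 0.0296 m⁴.
θ = (T/G)·Σ L_i/J_i = (579000/38.4×10⁹)·(8.52/0.0440 + 7.78/0.0296) = 6.886×10^-3 rad.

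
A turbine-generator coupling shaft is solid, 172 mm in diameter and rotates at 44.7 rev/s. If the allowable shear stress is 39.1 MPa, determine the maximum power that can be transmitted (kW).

J = πd⁴/32 = π(0.172)⁴/32 = 8.592×10^-5 m⁴.
T_max = τ_allow·J/r = 3.91×10^7 × 8.592×10^-5 / 0.0860 = 39070 N·m.
ω = 2π·44.7 = 280.9 rad/s, so P_max = T_max·ω = 1.097×10^7 W.

11000 kW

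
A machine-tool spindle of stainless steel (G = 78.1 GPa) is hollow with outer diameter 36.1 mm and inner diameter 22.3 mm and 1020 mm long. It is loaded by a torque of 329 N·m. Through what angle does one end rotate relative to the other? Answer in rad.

J = π(d_o⁴ − d_i⁴)/32 = π(0.0361⁴ − 0.0223⁴)/32 = 1.425×10^-7 m⁴.
θ = T·L/(G·J) = 329.0 × 1.02 / (78.1×10⁹ × 1.425×10^-7) = 0.03016 rad.

0.0302 rad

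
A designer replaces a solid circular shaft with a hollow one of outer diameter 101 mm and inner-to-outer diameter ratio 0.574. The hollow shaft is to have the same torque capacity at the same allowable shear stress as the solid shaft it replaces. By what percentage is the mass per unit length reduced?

27.6 %

Equal τ_max and T ⇒ the solid shaft needs d_s³ = d_o³(1−k⁴), so d_s = 101·(1−0.574⁴)^(1/3) = 97.20 mm.
Area ratio A_h/A_s = d_o²(1−k²)/d_s² = (1−k²)/(1−k⁴)^(2/3) = 0.7239.
Mass saving = 1 − 0.7239 = 27.6 %.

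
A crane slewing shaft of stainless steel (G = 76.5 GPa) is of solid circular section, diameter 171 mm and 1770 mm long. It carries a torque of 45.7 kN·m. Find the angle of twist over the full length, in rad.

0.0126 rad

J = πd⁴/32 = π(0.171)⁴/32 = 8.394×10^-5 m⁴.
θ = T·L/(G·J) = 45700 × 1.77 / (76.5×10⁹ × 8.394×10^-5) = 0.01260 rad.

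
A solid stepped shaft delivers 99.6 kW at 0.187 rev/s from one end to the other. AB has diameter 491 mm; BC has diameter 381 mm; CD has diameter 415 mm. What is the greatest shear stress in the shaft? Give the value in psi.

1130 psi

ω = 2π·0.187 = 1.175 rad/s, so T = P/ω = 99.6×10³ / 1.175 = 84770 N·m.
Under the same torque, τ_max = 16T/(πd³) is largest where d is smallest — segment BC (d = 381 mm).
τ_max = 16·84770/(π·(0.381)³) = 7.806×10^6 Pa.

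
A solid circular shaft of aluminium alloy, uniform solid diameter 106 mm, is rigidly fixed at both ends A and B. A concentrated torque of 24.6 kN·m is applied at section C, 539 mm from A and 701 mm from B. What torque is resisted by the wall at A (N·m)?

13900 N·m

With uniform GJ and both ends fixed, compatibility θ_AC = θ_CB gives T_A·a = T_B·b, together with T_A + T_B = T₀.
T_A = T₀·b/(a+b) = 24600·701/1240 = 13910 N·m; T_B = 10690 N·m.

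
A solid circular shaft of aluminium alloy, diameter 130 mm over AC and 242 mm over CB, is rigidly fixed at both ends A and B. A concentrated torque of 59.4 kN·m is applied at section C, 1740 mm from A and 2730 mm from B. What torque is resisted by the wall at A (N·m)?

Compatibility: T_A·a/J_AC = T_B·b/J_CB with T_A + T_B = T₀.
J_AC = 2.80×10^-5 m⁴, J_CB = 3.37×10^-4 m⁴, so T_A = T₀·(J_AC/a)/((J_AC/a)+(J_CB/b)) = 6864 N·m, T_B = 52540 N·m.

6860 N·m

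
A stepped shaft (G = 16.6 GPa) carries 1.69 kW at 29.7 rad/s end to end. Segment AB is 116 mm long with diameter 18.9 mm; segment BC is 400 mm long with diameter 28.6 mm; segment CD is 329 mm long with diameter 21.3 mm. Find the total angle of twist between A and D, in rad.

0.108 rad

ω = 29.7 rad/s, so T = P/ω = 1.69×10³ / 29.70 = 56.90 N·m.
J_AB = π(0.0189)⁴/32 = 1.25×10^-8 m⁴; J_BC = π(0.0286)⁴/32 = 6.57×10^-8 m⁴; J_CD = π(0.0213)⁴/32 = 2.02×10^-8 m⁴.
θ = (T/G)·Σ L_i/J_i = (56.90/16.6×10⁹)·(0.116/1.25×10^-8 + 0.400/6.57×10^-8 + 0.329/2.02×10^-8) = 0.1084 rad.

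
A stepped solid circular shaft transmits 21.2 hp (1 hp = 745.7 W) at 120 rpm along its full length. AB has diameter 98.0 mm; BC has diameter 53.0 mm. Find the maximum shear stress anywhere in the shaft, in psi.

ω = 2π·120/60 = 12.57 rad/s, so T = P/ω = 21.2×745.7 / 12.57 = 1258 N·m.
Under the same torque, τ_max = 16T/(πd³) is largest where d is smallest — segment BC (d = 53.0 mm).
τ_max = 16·1258/(π·(0.0530)³) = 4.304×10^7 Pa.

6240 psi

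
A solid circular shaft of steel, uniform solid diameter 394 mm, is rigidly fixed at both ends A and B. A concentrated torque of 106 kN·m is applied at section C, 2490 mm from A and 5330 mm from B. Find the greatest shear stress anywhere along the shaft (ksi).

0.873 ksi

With uniform GJ and both ends fixed, compatibility θ_AC = θ_CB gives T_A·a = T_B·b, together with T_A + T_B = T₀.
T_A = T₀·b/(a+b) = 106000·5330/7820 = 72250 N·m; T_B = 33750 N·m.
τ in each portion: τ_AC = 6.02×10^6 Pa, τ_CB = 2.81×10^6 Pa; maximum is in AC.
τ_max = T_AC·r/J = 72250·0.197/2.37×10^-3 = 6.016×10^6 Pa.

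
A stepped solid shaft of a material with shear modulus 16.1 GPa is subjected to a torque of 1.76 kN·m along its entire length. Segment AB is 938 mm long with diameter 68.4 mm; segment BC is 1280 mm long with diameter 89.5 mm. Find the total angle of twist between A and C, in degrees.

4.01°

J_AB = π(0.0684)⁴/32 = 2.15×10^-6 m⁴; J_BC = π(0.0895)⁴/32 = 6.30×10^-6 m⁴.
θ = (T/G)·Σ L_i/J_i = (1760/16.1×10⁹)·(0.938/2.15×10^-6 + 1.28/6.30×10^-6) = 0.06993 rad.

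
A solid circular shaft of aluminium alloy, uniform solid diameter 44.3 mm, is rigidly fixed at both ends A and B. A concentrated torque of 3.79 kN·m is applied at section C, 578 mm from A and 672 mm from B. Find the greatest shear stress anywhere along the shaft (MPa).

119 MPa

With uniform GJ and both ends fixed, compatibility θ_AC = θ_CB gives T_A·a = T_B·b, together with T_A + T_B = T₀.
T_A = T₀·b/(a+b) = 3790·672/1250 = 2038 N·m; T_B = 1752 N·m.
τ in each portion: τ_AC = 1.19×10^8 Pa, τ_CB = 1.03×10^8 Pa; maximum is in AC.
τ_max = T_AC·r/J = 2038·0.0221/3.78×10^-7 = 1.194×10^8 Pa.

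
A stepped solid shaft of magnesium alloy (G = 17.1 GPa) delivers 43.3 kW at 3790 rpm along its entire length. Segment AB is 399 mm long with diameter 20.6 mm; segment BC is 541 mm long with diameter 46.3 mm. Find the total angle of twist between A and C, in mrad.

ω = 2π·3790/60 = 396.9 rad/s, so T = P/ω = 43.3×10³ / 396.9 = 109.1 N·m.
J_AB = π(0.0206)⁴/32 = 1.77×10^-8 m⁴; J_BC = π(0.0463)⁴/32 = 4.51×10^-7 m⁴.
θ = (T/G)·Σ L_i/J_i = (109.1/17.1×10⁹)·(0.399/1.77×10^-8 + 0.541/4.51×10^-7) = 0.1516 rad.

152 mrad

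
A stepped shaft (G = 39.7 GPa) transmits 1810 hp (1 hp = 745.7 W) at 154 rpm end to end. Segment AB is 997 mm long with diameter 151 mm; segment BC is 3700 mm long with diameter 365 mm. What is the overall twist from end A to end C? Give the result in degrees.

ω = 2π·154/60 = 16.13 rad/s, so T = P/ω = 1810×745.7 / 16.13 = 83690 N·m.
J_AB = π(0.151)⁴/32 = 5.10×10^-5 m⁴; J_BC = π(0.365)⁴/32 = 1.74×10^-3 m⁴.
θ = (T/G)·Σ L_i/J_i = (83690/39.7×10⁹)·(0.997/5.10×10^-5 + 3.70/1.74×10^-3) = 0.04566 rad.

2.62°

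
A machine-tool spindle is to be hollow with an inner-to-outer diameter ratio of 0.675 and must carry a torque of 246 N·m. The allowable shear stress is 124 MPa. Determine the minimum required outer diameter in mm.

For a hollow shaft with d_i/d_o = 0.675: τ_max = 16T/(π d_o³ (1−k⁴)), so d_o = [16T/(π τ_allow (1−k⁴))]^(1/3) = [16·246.0/(π·1.24×10^8·0.7924)]^(1/3) = 0.02336 m.

23.4 mm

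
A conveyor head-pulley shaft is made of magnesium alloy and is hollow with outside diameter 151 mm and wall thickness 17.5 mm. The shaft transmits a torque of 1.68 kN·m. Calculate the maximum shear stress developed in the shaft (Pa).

J = π(d_o⁴ − d_i⁴)/32 = π(0.151⁴ − 0.116⁴)/32 = 3.326×10^-5 m⁴.
τ_max = T·r/J = 1680 × 0.0755 / 3.326×10^-5 = 3.813×10^6 Pa.

3.81e6 Pa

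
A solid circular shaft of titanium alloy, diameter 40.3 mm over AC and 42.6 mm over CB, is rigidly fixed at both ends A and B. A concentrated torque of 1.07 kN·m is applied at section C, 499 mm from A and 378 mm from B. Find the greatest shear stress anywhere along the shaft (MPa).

43.9 MPa

Compatibility: T_A·a/J_AC = T_B·b/J_CB with T_A + T_B = T₀.
J_AC = 2.59×10^-7 m⁴, J_CB = 3.23×10^-7 m⁴, so T_A = T₀·(J_AC/a)/((J_AC/a)+(J_CB/b)) = 404.0 N·m, T_B = 666.0 N·m.
τ in each portion: τ_AC = 3.14×10^7 Pa, τ_CB = 4.39×10^7 Pa; maximum is in CB.
τ_max = T_CB·r/J = 666.0·0.0213/3.23×10^-7 = 4.387×10^7 Pa.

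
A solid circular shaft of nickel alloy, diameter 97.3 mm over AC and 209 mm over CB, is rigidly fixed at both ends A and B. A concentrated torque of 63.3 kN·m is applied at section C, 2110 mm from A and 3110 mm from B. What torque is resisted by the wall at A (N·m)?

4100 N·m

Compatibility: T_A·a/J_AC = T_B·b/J_CB with T_A + T_B = T₀.
J_AC = 8.80×10^-6 m⁴, J_CB = 1.87×10^-4 m⁴, so T_A = T₀·(J_AC/a)/((J_AC/a)+(J_CB/b)) = 4099 N·m, T_B = 59200 N·m.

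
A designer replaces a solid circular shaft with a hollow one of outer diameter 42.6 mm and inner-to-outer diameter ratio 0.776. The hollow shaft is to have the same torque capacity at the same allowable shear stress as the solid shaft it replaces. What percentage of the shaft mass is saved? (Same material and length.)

46.3 %

Equal τ_max and T ⇒ the solid shaft needs d_s³ = d_o³(1−k⁴), so d_s = 42.6·(1−0.776⁴)^(1/3) = 36.66 mm.
Area ratio A_h/A_s = d_o²(1−k²)/d_s² = (1−k²)/(1−k⁴)^(2/3) = 0.5371.
Mass saving = 1 − 0.5371 = 46.3 %.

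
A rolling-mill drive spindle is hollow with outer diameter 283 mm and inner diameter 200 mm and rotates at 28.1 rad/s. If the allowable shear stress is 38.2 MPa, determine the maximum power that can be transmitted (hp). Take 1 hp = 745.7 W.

4810 hp

J = π(d_o⁴ − d_i⁴)/32 = π(0.283⁴ − 0.200⁴)/32 = 4.726×10^-4 m⁴.
T_max = τ_allow·J/r = 3.82×10^7 × 4.726×10^-4 / 0.141 = 127600 N·m.
ω = 28.1 rad/s, so P_max = T_max·ω = 3.585×10^6 W.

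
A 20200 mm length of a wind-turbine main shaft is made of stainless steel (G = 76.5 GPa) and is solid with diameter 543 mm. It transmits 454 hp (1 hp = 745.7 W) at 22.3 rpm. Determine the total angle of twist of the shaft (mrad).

4.49 mrad

ω = 2π·22.3/60 = 2.335 rad/s, so T = P/ω = 454×745.7 / 2.335 = 145000 N·m.
J = πd⁴/32 = π(0.543)⁴/32 = 8.535×10^-3 m⁴.
θ = T·L/(G·J) = 145000 × 20.2 / (76.5×10⁹ × 8.535×10^-3) = 4.485×10^-3 rad.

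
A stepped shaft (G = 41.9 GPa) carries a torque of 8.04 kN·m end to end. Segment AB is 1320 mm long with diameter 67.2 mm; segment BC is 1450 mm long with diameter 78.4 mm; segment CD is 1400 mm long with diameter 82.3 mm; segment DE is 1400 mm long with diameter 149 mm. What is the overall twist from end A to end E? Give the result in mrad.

267 mrad

J_AB = π(0.0672)⁴/32 = 2.00×10^-6 m⁴; J_BC = π(0.0784)⁴/32 = 3.71×10^-6 m⁴; J_CD = π(0.0823)⁴/32 = 4.50×10^-6 m⁴; J_DE = π(0.149)⁴/32 = 4.84×10^-5 m⁴.
θ = (T/G)·Σ L_i/J_i = (8040/41.9×10⁹)·(1.32/2.00×10^-6 + 1.45/3.71×10^-6 + 1.40/4.50×10^-6 + 1.40/4.84×10^-5) = 0.2667 rad.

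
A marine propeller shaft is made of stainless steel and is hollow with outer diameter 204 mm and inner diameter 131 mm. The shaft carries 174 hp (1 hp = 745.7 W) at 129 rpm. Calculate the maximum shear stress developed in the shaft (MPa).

6.94 MPa

ω = 2π·129/60 = 13.51 rad/s, so T = P/ω = 174×745.7 / 13.51 = 9605 N·m.
J = π(d_o⁴ − d_i⁴)/32 = π(0.204⁴ − 0.131⁴)/32 = 1.411×10^-4 m⁴.
τ_max = T·r/J = 9605 × 0.102 / 1.411×10^-4 = 6.943×10^6 Pa.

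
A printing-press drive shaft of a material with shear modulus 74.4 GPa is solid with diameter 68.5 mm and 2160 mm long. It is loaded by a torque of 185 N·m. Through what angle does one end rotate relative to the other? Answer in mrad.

J = πd⁴/32 = π(0.0685)⁴/32 = 2.162×10^-6 m⁴.
θ = T·L/(G·J) = 185.0 × 2.16 / (74.4×10⁹ × 2.162×10^-6) = 2.485×10^-3 rad.

2.48 mrad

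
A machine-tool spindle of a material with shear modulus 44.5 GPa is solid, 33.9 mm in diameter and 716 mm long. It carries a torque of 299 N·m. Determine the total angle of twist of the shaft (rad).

0.0371 rad

J = πd⁴/32 = π(0.0339)⁴/32 = 1.297×10^-7 m⁴.
θ = T·L/(G·J) = 299.0 × 0.716 / (44.5×10⁹ × 1.297×10^-7) = 0.03710 rad.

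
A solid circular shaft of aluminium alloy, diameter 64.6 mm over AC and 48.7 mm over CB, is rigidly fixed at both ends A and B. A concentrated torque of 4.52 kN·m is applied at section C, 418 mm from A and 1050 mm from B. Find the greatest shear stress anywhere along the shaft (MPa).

Compatibility: T_A·a/J_AC = T_B·b/J_CB with T_A + T_B = T₀.
J_AC = 1.71×10^-6 m⁴, J_CB = 5.52×10^-7 m⁴, so T_A = T₀·(J_AC/a)/((J_AC/a)+(J_CB/b)) = 4005 N·m, T_B = 515.0 N·m.
τ in each portion: τ_AC = 7.57×10^7 Pa, τ_CB = 2.27×10^7 Pa; maximum is in AC.
τ_max = T_AC·r/J = 4005·0.0323/1.71×10^-6 = 7.566×10^7 Pa.

75.7 MPa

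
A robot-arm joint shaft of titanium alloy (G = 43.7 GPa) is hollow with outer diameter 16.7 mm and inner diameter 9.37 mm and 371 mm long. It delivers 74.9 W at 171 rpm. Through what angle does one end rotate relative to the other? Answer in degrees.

0.296°

ω = 2π·171/60 = 17.91 rad/s, so T = P/ω = 74.9 / 17.91 = 4.183 N·m.
J = π(d_o⁴ − d_i⁴)/32 = π(0.0167⁴ − 0.00937⁴)/32 = 6.879×10^-9 m⁴.
θ = T·L/(G·J) = 4.183 × 0.371 / (43.7×10⁹ × 6.879×10^-9) = 5.162×10^-3 rad.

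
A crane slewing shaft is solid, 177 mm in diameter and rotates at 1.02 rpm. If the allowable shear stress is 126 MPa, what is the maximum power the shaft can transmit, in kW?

14.7 kW

J = πd⁴/32 = π(0.177)⁴/32 = 9.636×10^-5 m⁴.
T_max = τ_allow·J/r = 1.26×10^8 × 9.636×10^-5 / 0.0885 = 137200 N·m.
ω = 2π·1.02/60 = 0.1068 rad/s, so P_max = T_max·ω = 1.465×10^4 W.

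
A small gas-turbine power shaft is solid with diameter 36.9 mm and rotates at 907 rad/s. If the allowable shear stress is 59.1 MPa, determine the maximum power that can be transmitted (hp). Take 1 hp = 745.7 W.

709 hp

J = πd⁴/32 = π(0.0369)⁴/32 = 1.820×10^-7 m⁴.
T_max = τ_allow·J/r = 5.91×10^7 × 1.820×10^-7 / 0.0184 = 583.0 N·m.
ω = 907 rad/s, so P_max = T_max·ω = 5.288×10^5 W.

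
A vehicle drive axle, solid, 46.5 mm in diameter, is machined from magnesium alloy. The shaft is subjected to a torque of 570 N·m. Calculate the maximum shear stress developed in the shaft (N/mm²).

J = πd⁴/32 = π(0.0465)⁴/32 = 4.590×10^-7 m⁴.
τ_max = T·r/J = 570.0 × 0.0232 / 4.590×10^-7 = 2.887×10^7 Pa.

28.9 N/mm²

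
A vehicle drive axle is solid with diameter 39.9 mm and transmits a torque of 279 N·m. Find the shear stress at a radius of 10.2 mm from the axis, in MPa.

J = πd⁴/32 = π(0.0399)⁴/32 = 2.488×10^-7 m⁴.
Shear stress varies linearly with radius: τ = T·r/J = 279.0 × 0.0102 / 2.488×10^-7 = 1.144×10^7 Pa.

11.4 MPa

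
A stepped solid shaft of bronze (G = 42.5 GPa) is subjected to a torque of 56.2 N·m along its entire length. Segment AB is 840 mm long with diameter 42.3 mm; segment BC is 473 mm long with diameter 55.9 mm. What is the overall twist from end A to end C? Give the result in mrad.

J_AB = π(0.0423)⁴/32 = 3.14×10^-7 m⁴; J_BC = π(0.0559)⁴/32 = 9.59×10^-7 m⁴.
θ = (T/G)·Σ L_i/J_i = (56.20/42.5×10⁹)·(0.840/3.14×10^-7 + 0.473/9.59×10^-7) = 4.186×10^-3 rad.

4.19 mrad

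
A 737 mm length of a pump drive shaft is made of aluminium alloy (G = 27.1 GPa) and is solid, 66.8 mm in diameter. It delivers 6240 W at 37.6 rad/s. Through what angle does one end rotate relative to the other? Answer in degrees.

ω = 37.6 rad/s, so T = P/ω = 6240 / 37.60 = 166.0 N·m.
J = πd⁴/32 = π(0.0668)⁴/32 = 1.955×10^-6 m⁴.
θ = T·L/(G·J) = 166.0 × 0.737 / (27.1×10⁹ × 1.955×10^-6) = 2.309×10^-3 rad.

0.132°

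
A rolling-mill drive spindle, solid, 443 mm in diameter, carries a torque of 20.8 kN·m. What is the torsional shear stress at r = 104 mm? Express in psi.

83.0 psi

J = πd⁴/32 = π(0.443)⁴/32 = 3.781×10^-3 m⁴.
Shear stress varies linearly with radius: τ = T·r/J = 20800 × 0.104 / 3.781×10^-3 = 5.721×10^5 Pa.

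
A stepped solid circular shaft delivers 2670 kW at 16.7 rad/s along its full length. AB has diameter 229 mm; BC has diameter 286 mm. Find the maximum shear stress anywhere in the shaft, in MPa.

ω = 16.7 rad/s, so T = P/ω = 2670×10³ / 16.70 = 159900 N·m.
Under the same torque, τ_max = 16T/(πd³) is largest where d is smallest — segment AB (d = 229 mm).
τ_max = 16·159900/(π·(0.229)³) = 6.780×10^7 Pa.

67.8 MPa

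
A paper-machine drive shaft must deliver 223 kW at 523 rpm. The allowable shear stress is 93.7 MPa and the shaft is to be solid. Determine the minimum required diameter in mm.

ω = 2π·523/60 = 54.77 rad/s, so T = P/ω = 223×10³ / 54.77 = 4072 N·m.
For a solid shaft τ_max = 16T/(πd³), so d = (16T/(π τ_allow))^(1/3) = (16·4072/(π·9.37×10^7))^(1/3) = 0.06049 m.

60.5 mm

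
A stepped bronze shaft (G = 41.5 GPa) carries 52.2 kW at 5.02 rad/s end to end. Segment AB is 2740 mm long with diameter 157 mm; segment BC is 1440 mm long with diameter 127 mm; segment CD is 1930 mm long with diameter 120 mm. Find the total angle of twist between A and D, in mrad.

49.4 mrad

ω = 5.02 rad/s, so T = P/ω = 52.2×10³ / 5.020 = 10400 N·m.
J_AB = π(0.157)⁴/32 = 5.96×10^-5 m⁴; J_BC = π(0.127)⁴/32 = 2.55×10^-5 m⁴; J_CD = π(0.120)⁴/32 = 2.04×10^-5 m⁴.
θ = (T/G)·Σ L_i/J_i = (10400/41.5×10⁹)·(2.74/5.96×10^-5 + 1.44/2.55×10^-5 + 1.93/2.04×10^-5) = 0.04939 rad.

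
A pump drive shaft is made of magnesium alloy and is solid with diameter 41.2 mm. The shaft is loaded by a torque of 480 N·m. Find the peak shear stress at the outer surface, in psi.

J = πd⁴/32 = π(0.0412)⁴/32 = 2.829×10^-7 m⁴.
τ_max = T·r/J = 480.0 × 0.0206 / 2.829×10^-7 = 3.496×10^7 Pa.

5070 psi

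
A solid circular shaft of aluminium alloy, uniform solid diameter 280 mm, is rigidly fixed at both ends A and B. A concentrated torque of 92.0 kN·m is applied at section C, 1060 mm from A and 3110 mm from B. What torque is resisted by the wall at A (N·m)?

68600 N·m

With uniform GJ and both ends fixed, compatibility θ_AC = θ_CB gives T_A·a = T_B·b, together with T_A + T_B = T₀.
T_A = T₀·b/(a+b) = 92000·3110/4170 = 68610 N·m; T_B = 23390 N·m.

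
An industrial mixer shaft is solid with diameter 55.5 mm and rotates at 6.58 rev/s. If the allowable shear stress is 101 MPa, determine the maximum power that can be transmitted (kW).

J = πd⁴/32 = π(0.0555)⁴/32 = 9.315×10^-7 m⁴.
T_max = τ_allow·J/r = 1.01×10^8 × 9.315×10^-7 / 0.0278 = 3390 N·m.
ω = 2π·6.58 = 41.34 rad/s, so P_max = T_max·ω = 1.402×10^5 W.

140 kW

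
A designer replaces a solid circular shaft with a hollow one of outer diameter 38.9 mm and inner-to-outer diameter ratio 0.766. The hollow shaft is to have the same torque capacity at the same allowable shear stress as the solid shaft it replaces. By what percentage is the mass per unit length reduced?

45.2 %

Equal τ_max and T ⇒ the solid shaft needs d_s³ = d_o³(1−k⁴), so d_s = 38.9·(1−0.766⁴)^(1/3) = 33.80 mm.
Area ratio A_h/A_s = d_o²(1−k²)/d_s² = (1−k²)/(1−k⁴)^(2/3) = 0.5475.
Mass saving = 1 − 0.5475 = 45.2 %.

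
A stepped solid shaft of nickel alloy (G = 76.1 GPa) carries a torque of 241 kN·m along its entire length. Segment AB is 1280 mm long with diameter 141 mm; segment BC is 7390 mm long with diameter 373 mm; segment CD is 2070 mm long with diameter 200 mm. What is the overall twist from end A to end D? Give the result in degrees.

9.08°

J_AB = π(0.141)⁴/32 = 3.88×10^-5 m⁴; J_BC = π(0.373)⁴/32 = 1.90×10^-3 m⁴; J_CD = π(0.200)⁴/32 = 1.57×10^-4 m⁴.
θ = (T/G)·Σ L_i/J_i = (241000/76.1×10⁹)·(1.28/3.88×10^-5 + 7.39/1.90×10^-3 + 2.07/1.57×10^-4) = 0.1585 rad.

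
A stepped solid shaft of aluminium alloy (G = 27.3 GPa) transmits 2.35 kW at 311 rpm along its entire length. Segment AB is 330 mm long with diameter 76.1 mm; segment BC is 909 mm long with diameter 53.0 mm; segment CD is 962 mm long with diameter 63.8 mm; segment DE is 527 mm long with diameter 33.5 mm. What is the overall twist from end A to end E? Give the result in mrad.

16.2 mrad

ω = 2π·311/60 = 32.57 rad/s, so T = P/ω = 2.35×10³ / 32.57 = 72.16 N·m.
J_AB = π(0.0761)⁴/32 = 3.29×10^-6 m⁴; J_BC = π(0.0530)⁴/32 = 7.75×10^-7 m⁴; J_CD = π(0.0638)⁴/32 = 1.63×10^-6 m⁴; J_DE = π(0.0335)⁴/32 = 1.24×10^-7 m⁴.
θ = (T/G)·Σ L_i/J_i = (72.16/27.3×10⁹)·(0.330/3.29×10^-6 + 0.909/7.75×10^-7 + 0.962/1.63×10^-6 + 0.527/1.24×10^-7) = 0.01620 rad.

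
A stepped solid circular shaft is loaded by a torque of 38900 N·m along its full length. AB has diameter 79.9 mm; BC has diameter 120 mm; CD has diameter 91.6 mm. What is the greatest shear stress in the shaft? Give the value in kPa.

Under the same torque, τ_max = 16T/(πd³) is largest where d is smallest — segment AB (d = 79.9 mm).
τ_max = 16·38900/(π·(0.0799)³) = 3.884×10^8 Pa.

388000 kPa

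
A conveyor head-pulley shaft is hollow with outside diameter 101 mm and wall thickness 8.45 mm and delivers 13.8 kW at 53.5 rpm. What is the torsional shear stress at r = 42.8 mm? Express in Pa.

1.99e7 Pa

ω = 2π·53.5/60 = 5.603 rad/s, so T = P/ω = 13.8×10³ / 5.603 = 2463 N·m.
J = π(d_o⁴ − d_i⁴)/32 = π(0.101⁴ − 0.0841⁴)/32 = 5.305×10^-6 m⁴.
Shear stress varies linearly with radius: τ = T·r/J = 2463 × 0.0428 / 5.305×10^-6 = 1.987×10^7 Pa.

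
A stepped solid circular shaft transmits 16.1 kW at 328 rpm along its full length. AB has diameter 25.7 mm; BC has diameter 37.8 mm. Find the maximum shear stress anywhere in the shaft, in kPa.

ω = 2π·328/60 = 34.35 rad/s, so T = P/ω = 16.1×10³ / 34.35 = 468.7 N·m.
Under the same torque, τ_max = 16T/(πd³) is largest where d is smallest — segment AB (d = 25.7 mm).
τ_max = 16·468.7/(π·(0.0257)³) = 1.406×10^8 Pa.

141000 kPa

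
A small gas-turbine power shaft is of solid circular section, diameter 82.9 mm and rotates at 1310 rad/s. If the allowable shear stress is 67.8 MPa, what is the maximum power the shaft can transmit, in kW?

9940 kW

J = πd⁴/32 = π(0.0829)⁴/32 = 4.637×10^-6 m⁴.
T_max = τ_allow·J/r = 6.78×10^7 × 4.637×10^-6 / 0.0415 = 7584 N·m.
ω = 1310 rad/s, so P_max = T_max·ω = 9.936×10^6 W.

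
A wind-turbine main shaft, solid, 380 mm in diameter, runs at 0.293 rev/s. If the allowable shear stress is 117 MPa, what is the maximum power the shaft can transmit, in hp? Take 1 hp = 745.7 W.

J = πd⁴/32 = π(0.380)⁴/32 = 2.047×10^-3 m⁴.
T_max = τ_allow·J/r = 1.17×10^8 × 2.047×10^-3 / 0.190 = 1.261e6 N·m.
ω = 2π·0.293 = 1.841 rad/s, so P_max = T_max·ω = 2.321×10^6 W.

3110 hp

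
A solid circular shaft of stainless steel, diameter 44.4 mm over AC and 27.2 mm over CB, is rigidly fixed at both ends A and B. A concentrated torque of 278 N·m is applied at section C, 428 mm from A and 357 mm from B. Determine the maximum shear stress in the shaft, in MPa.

Compatibility: T_A·a/J_AC = T_B·b/J_CB with T_A + T_B = T₀.
J_AC = 3.82×10^-7 m⁴, J_CB = 5.37×10^-8 m⁴, so T_A = T₀·(J_AC/a)/((J_AC/a)+(J_CB/b)) = 237.8 N·m, T_B = 40.16 N·m.
τ in each portion: τ_AC = 1.38×10^7 Pa, τ_CB = 1.02×10^7 Pa; maximum is in AC.
τ_max = T_AC·r/J = 237.8·0.0222/3.82×10^-7 = 1.384×10^7 Pa.

13.8 MPa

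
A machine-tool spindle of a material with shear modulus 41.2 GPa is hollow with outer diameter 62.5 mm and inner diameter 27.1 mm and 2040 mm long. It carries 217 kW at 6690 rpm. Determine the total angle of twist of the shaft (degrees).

ω = 2π·6690/60 = 700.6 rad/s, so T = P/ω = 217×10³ / 700.6 = 309.7 N·m.
J = π(d_o⁴ − d_i⁴)/32 = π(0.0625⁴ − 0.0271⁴)/32 = 1.445×10^-6 m⁴.
θ = T·L/(G·J) = 309.7 × 2.04 / (41.2×10⁹ × 1.445×10^-6) = 0.01061 rad.

0.608°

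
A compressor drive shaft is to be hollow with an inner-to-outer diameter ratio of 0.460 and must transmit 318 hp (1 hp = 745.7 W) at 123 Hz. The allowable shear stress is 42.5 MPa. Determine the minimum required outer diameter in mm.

33.8 mm

ω = 2π·123 = 772.8 rad/s, so T = P/ω = 318×745.7 / 772.8 = 306.8 N·m.
For a hollow shaft with d_i/d_o = 0.460: τ_max = 16T/(π d_o³ (1−k⁴)), so d_o = [16T/(π τ_allow (1−k⁴))]^(1/3) = [16·306.8/(π·4.25×10^7·0.9552)]^(1/3) = 0.03376 m.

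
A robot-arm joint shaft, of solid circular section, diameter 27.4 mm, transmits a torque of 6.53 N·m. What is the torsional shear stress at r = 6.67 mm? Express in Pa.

J = πd⁴/32 = π(0.0274)⁴/32 = 5.534×10^-8 m⁴.
Shear stress varies linearly with radius: τ = T·r/J = 6.530 × 0.00667 / 5.534×10^-8 = 7.871×10^5 Pa.

787000 Pa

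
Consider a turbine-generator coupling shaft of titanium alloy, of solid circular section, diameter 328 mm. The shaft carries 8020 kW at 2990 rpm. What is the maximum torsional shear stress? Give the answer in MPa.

3.70 MPa

ω = 2π·2990/60 = 313.1 rad/s, so T = P/ω = 8020×10³ / 313.1 = 25610 N·m.
J = πd⁴/32 = π(0.328)⁴/32 = 1.136×10^-3 m⁴.
τ_max = T·r/J = 25610 × 0.164 / 1.136×10^-3 = 3.697×10^6 Pa.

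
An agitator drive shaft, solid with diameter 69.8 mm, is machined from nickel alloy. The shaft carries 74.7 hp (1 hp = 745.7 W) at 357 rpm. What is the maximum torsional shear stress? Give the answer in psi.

3240 psi

ω = 2π·357/60 = 37.38 rad/s, so T = P/ω = 74.7×745.7 / 37.38 = 1490 N·m.
J = πd⁴/32 = π(0.0698)⁴/32 = 2.330×10^-6 m⁴.
τ_max = T·r/J = 1490 × 0.0349 / 2.330×10^-6 = 2.231×10^7 Pa.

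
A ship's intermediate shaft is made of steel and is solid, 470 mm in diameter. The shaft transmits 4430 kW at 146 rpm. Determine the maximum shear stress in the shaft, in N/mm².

ω = 2π·146/60 = 15.29 rad/s, so T = P/ω = 4430×10³ / 15.29 = 289700 N·m.
J = πd⁴/32 = π(0.470)⁴/32 = 4.791×10^-3 m⁴.
τ_max = T·r/J = 289700 × 0.235 / 4.791×10^-3 = 1.421×10^7 Pa.

14.2 N/mm²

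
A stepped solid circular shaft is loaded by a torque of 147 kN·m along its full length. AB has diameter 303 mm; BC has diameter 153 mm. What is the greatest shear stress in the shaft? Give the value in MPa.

Under the same torque, τ_max = 16T/(πd³) is largest where d is smallest — segment BC (d = 153 mm).
τ_max = 16·147000/(π·(0.153)³) = 2.090×10^8 Pa.

209 MPa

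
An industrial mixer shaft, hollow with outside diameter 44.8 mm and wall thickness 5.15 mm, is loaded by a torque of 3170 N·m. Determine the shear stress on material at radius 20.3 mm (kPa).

J = π(d_o⁴ − d_i⁴)/32 = π(0.0448⁴ − 0.0345⁴)/32 = 2.564×10^-7 m⁴.
Shear stress varies linearly with radius: τ = T·r/J = 3170 × 0.0203 / 2.564×10^-7 = 2.510×10^8 Pa.

251000 kPa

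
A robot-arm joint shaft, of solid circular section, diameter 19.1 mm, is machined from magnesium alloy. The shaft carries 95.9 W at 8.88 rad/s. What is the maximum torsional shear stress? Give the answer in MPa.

7.89 MPa

ω = 8.88 rad/s, so T = P/ω = 95.9 / 8.880 = 10.80 N·m.
J = πd⁴/32 = π(0.0191)⁴/32 = 1.307×10^-8 m⁴.
τ_max = T·r/J = 10.80 × 0.00955 / 1.307×10^-8 = 7.894×10^6 Pa.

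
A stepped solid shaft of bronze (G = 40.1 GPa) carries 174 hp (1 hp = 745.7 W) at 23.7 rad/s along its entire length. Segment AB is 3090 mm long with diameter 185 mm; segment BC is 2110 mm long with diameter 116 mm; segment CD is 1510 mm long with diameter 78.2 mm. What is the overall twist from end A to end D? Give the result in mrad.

76.0 mrad

ω = 23.7 rad/s, so T = P/ω = 174×745.7 / 23.70 = 5475 N·m.
J_AB = π(0.185)⁴/32 = 1.15×10^-4 m⁴; J_BC = π(0.116)⁴/32 = 1.78×10^-5 m⁴; J_CD = π(0.0782)⁴/32 = 3.67×10^-6 m⁴.
θ = (T/G)·Σ L_i/J_i = (5475/40.1×10⁹)·(3.09/1.15×10^-4 + 2.11/1.78×10^-5 + 1.51/3.67×10^-6) = 0.07603 rad.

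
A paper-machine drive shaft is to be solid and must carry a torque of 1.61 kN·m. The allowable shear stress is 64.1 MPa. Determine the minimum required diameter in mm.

50.4 mm

For a solid shaft τ_max = 16T/(πd³), so d = (16T/(π τ_allow))^(1/3) = (16·1610/(π·6.41×10^7))^(1/3) = 0.05039 m.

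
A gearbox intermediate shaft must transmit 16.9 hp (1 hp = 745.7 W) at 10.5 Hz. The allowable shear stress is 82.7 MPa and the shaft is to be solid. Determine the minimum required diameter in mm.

22.7 mm

ω = 2π·10.5 = 65.97 rad/s, so T = P/ω = 16.9×745.7 / 65.97 = 191.0 N·m.
For a solid shaft τ_max = 16T/(πd³), so d = (16T/(π τ_allow))^(1/3) = (16·191.0/(π·8.27×10^7))^(1/3) = 0.02274 m.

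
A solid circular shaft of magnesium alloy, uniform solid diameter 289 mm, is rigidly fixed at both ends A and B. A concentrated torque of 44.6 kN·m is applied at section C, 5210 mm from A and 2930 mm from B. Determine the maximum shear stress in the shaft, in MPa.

With uniform GJ and both ends fixed, compatibility θ_AC = θ_CB gives T_A·a = T_B·b, together with T_A + T_B = T₀.
T_A = T₀·b/(a+b) = 44600·2930/8140 = 16050 N·m; T_B = 28550 N·m.
τ in each portion: τ_AC = 3.39×10^6 Pa, τ_CB = 6.02×10^6 Pa; maximum is in CB.
τ_max = T_CB·r/J = 28550·0.144/6.85×10^-4 = 6.023×10^6 Pa.

6.02 MPa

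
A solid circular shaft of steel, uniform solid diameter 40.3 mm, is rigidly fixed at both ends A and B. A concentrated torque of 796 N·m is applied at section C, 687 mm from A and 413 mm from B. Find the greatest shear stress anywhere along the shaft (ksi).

With uniform GJ and both ends fixed, compatibility θ_AC = θ_CB gives T_A·a = T_B·b, together with T_A + T_B = T₀.
T_A = T₀·b/(a+b) = 796.0·413/1100 = 298.9 N·m; T_B = 497.1 N·m.
τ in each portion: τ_AC = 2.33×10^7 Pa, τ_CB = 3.87×10^7 Pa; maximum is in CB.
τ_max = T_CB·r/J = 497.1·0.0201/2.59×10^-7 = 3.868×10^7 Pa.

5.61 ksi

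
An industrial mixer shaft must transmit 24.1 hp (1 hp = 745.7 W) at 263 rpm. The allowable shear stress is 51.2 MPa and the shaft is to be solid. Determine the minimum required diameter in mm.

40.2 mm

ω = 2π·263/60 = 27.54 rad/s, so T = P/ω = 24.1×745.7 / 27.54 = 652.5 N·m.
For a solid shaft τ_max = 16T/(πd³), so d = (16T/(π τ_allow))^(1/3) = (16·652.5/(π·5.12×10^7))^(1/3) = 0.04019 m.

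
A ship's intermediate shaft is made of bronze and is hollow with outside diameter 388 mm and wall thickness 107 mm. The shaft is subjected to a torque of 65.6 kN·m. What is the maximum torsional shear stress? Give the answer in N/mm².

J = π(d_o⁴ − d_i⁴)/32 = π(0.388⁴ − 0.174⁴)/32 = 2.135×10^-3 m⁴.
τ_max = T·r/J = 65600 × 0.194 / 2.135×10^-3 = 5.961×10^6 Pa.

5.96 N/mm²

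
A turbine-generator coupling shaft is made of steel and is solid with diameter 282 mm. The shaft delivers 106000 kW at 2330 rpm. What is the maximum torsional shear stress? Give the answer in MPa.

98.7 MPa

ω = 2π·2330/60 = 244.0 rad/s, so T = P/ω = 106000×10³ / 244.0 = 434400 N·m.
J = πd⁴/32 = π(0.282)⁴/32 = 6.209×10^-4 m⁴.
τ_max = T·r/J = 434400 × 0.141 / 6.209×10^-4 = 9.866×10^7 Pa.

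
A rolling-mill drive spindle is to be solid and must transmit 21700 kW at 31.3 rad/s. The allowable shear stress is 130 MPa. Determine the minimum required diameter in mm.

301 mm

ω = 31.3 rad/s, so T = P/ω = 21700×10³ / 31.30 = 693300 N·m.
For a solid shaft τ_max = 16T/(πd³), so d = (16T/(π τ_allow))^(1/3) = (16·693300/(π·1.30×10^8))^(1/3) = 0.3006 m.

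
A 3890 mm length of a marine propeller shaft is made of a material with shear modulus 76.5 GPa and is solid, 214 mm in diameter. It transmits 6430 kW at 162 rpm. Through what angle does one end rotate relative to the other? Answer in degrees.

5.36°

ω = 2π·162/60 = 16.96 rad/s, so T = P/ω = 6430×10³ / 16.96 = 379000 N·m.
J = πd⁴/32 = π(0.214)⁴/32 = 2.059×10^-4 m⁴.
θ = T·L/(G·J) = 379000 × 3.89 / (76.5×10⁹ × 2.059×10^-4) = 0.09361 rad.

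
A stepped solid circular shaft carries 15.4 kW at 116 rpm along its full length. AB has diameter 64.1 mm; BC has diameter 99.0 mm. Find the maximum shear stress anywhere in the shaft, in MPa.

ω = 2π·116/60 = 12.15 rad/s, so T = P/ω = 15.4×10³ / 12.15 = 1268 N·m.
Under the same torque, τ_max = 16T/(πd³) is largest where d is smallest — segment AB (d = 64.1 mm).
τ_max = 16·1268/(π·(0.0641)³) = 2.451×10^7 Pa.

24.5 MPa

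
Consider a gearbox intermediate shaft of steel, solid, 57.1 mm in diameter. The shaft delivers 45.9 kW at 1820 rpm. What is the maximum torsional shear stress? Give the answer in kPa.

6590 kPa

ω = 2π·1820/60 = 190.6 rad/s, so T = P/ω = 45.9×10³ / 190.6 = 240.8 N·m.
J = πd⁴/32 = π(0.0571)⁴/32 = 1.044×10^-6 m⁴.
τ_max = T·r/J = 240.8 × 0.0285 / 1.044×10^-6 = 6.588×10^6 Pa.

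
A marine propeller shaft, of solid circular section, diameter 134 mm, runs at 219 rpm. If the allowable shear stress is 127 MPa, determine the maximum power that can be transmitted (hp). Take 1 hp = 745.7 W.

1850 hp

J = πd⁴/32 = π(0.134)⁴/32 = 3.165×10^-5 m⁴.
T_max = τ_allow·J/r = 1.27×10^8 × 3.165×10^-5 / 0.0670 = 60000 N·m.
ω = 2π·219/60 = 22.93 rad/s, so P_max = T_max·ω = 1.376×10^6 W.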